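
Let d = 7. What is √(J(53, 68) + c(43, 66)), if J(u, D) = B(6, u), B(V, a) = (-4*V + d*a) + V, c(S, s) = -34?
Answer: √319 ≈ 17.861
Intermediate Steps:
B(V, a) = -3*V + 7*a (B(V, a) = (-4*V + 7*a) + V = -3*V + 7*a)
J(u, D) = -18 + 7*u (J(u, D) = -3*6 + 7*u = -18 + 7*u)
√(J(53, 68) + c(43, 66)) = √((-18 + 7*53) - 34) = √((-18 + 371) - 34) = √(353 - 34) = √319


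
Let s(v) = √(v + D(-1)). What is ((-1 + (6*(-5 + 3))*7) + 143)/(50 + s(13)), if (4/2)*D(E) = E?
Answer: 232/199 - 58*√2/995 ≈ 1.0834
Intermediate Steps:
D(E) = E/2
s(v) = √(-½ + v) (s(v) = √(v + (½)*(-1)) = √(v - ½) = √(-½ + v))
((-1 + (6*(-5 + 3))*7) + 143)/(50 + s(13)) = ((-1 + (6*(-5 + 3))*7) + 143)/(50 + √(-2 + 4*13)/2) = ((-1 + (6*(-2))*7) + 143)/(50 + √(-2 + 52)/2) = ((-1 - 12*7) + 143)/(50 + √50/2) = ((-1 - 84) + 143)/(50 + (5*√2)/2) = (-85 + 143)/(50 + 5*√2/2) = 58/(50 + 5*√2/2)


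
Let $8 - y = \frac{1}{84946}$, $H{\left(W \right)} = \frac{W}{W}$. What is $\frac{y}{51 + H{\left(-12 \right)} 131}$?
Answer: $\frac{97081}{2208596} \approx 0.043956$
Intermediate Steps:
$H{\left(W \right)} = 1$
$y = \frac{679567}{84946}$ ($y = 8 - \frac{1}{84946} = \frac{679567}{84946} \approx 8.0$)
$\frac{y}{51 + H{\left(-12 \right)} 131} = \frac{679567}{84946 \left(51 + 1 \cdot 131\right)} = \frac{679567}{84946 \left(51 + 131\right)} = \frac{679567}{84946 \cdot 182} = \frac{679567}{84946} \cdot \frac{1}{182} = \frac{97081}{2208596}$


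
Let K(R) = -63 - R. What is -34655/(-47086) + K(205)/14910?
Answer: 252043501/351026130 ≈ 0.71802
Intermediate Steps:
-34655/(-47086) + K(205)/14910 = -34655/(-47086) + (-63 - 1*205)/14910 = -34655*(-1/47086) + (-63 - 205)*(1/14910) = 34655/47086 - 268*1/14910 = 34655/47086 - 134/7455 = 252043501/351026130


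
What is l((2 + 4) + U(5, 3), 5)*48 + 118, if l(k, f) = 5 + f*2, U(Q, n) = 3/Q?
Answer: 838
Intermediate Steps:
l(k, f) = 5 + 2*f
l((2 + 4) + U(5, 3), 5)*48 + 118 = (5 + 2*5)*48 + 118 = (5 + 10)*48 + 118 = 15*48 + 118 = 720 + 118 = 838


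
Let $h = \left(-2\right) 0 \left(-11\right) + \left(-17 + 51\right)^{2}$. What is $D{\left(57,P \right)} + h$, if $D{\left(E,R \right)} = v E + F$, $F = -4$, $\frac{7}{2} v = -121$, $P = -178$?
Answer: $- \frac{5730}{7} \approx -818.57$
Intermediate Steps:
$v = - \frac{242}{7}$ ($v = \frac{2}{7} \left(-121\right) = - \frac{242}{7} \approx -34.571$)
$h = 1156$ ($h = 0 \left(-11\right) + 34^{2} = 0 + 1156 = 1156$)
$D{\left(E,R \right)} = -4 - \frac{242 E}{7}$ ($D{\left(E,R \right)} = - \frac{242 E}{7} - 4 = -4 - \frac{242 E}{7}$)
$D{\left(57,P \right)} + h = \left(-4 - \frac{13794}{7}\right) + 1156 = - \frac{13822}{7} + 1156 = - \frac{5730}{7}$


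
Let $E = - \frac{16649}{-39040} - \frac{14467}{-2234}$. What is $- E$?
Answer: $- \frac{300992773}{43607680} \approx -6.9023$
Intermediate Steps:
$E = \frac{300992773}{43607680}$ ($E = \left(-16649\right) \left(- \frac{1}{39040}\right) - - \frac{14467}{2234} = \frac{16649}{39040} + \frac{14467}{2234} = \frac{300992773}{43607680} \approx 6.9023$)
$- E = \left(-1\right) \frac{300992773}{43607680} = - \frac{300992773}{43607680}$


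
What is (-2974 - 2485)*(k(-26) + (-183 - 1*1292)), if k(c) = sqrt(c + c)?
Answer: 8052025 - 10918*I*sqrt(13) ≈ 8.052e+6 - 39365.0*I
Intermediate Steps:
k(c) = sqrt(2)*sqrt(c) (k(c) = sqrt(2*c) = sqrt(2)*sqrt(c))
(-2974 - 2485)*(k(-26) + (-183 - 1*1292)) = (-2974 - 2485)*(sqrt(2)*sqrt(-26) + (-183 - 1*1292)) = -5459*(sqrt(2)*(I*sqrt(26)) + (-183 - 1292)) = -5459*(2*I*sqrt(13) - 1475) = -5459*(-1475 + 2*I*sqrt(13)) = 8052025 - 10918*I*sqrt(13)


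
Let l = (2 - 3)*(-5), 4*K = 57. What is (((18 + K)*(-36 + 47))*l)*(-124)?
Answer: -219945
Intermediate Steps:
K = 57/4 (K = (¼)*57 = 57/4 ≈ 14.250)
l = 5 (l = -1*(-5) = 5)
(((18 + K)*(-36 + 47))*l)*(-124) = (((18 + 57/4)*(-36 + 47))*5)*(-124) = (((129/4)*11)*5)*(-124) = ((1419/4)*5)*(-124) = (7095/4)*(-124) = -219945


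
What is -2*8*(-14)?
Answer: 224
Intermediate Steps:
-2*8*(-14) = -16*(-14) = 224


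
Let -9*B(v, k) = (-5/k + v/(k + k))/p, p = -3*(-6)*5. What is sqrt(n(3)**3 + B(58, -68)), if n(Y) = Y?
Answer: sqrt(15801330)/765 ≈ 5.1962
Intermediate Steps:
p = 90 (p = 18*5 = 90)
B(v, k) = 1/(162*k) - v/(1620*k) (B(v, k) = -(-5/k + v/(k + k))/(9*90) = -(-5/k + v/((2*k)))/(9*90) = -(-5/k + v*(1/(2*k)))/(9*90) = -(-5/k + v/(2*k))/(9*90) = -(-1/(18*k) + v/(180*k))/9 = 1/(162*k) - v/(1620*k))
sqrt(n(3)**3 + B(58, -68)) = sqrt(3**3 + (1/1620)*(10 - 1*58)/(-68)) = sqrt(27 + (1/1620)*(-1/68)*(10 - 58)) = sqrt(27 + (1/1620)*(-1/68)*(-48)) = sqrt(27 + 1/2295) = sqrt(61966/2295) = sqrt(15801330)/765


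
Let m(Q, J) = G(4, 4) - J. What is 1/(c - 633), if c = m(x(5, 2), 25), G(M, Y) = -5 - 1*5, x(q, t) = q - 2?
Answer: -1/668 ≈ -0.0014970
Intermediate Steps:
x(q, t) = -2 + q
G(M, Y) = -10 (G(M, Y) = -5 - 5 = -10)
m(Q, J) = -10 - J
c = -35 (c = -10 - 1*25 = -10 - 25 = -35)
1/(c - 633) = 1/(-35 - 633) = 1/(-668) = -1/668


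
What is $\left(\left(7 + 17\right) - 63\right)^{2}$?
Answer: $1521$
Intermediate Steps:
$\left(\left(7 + 17\right) - 63\right)^{2} = \left(24 - 63\right)^{2} = \left(-39\right)^{2} = 1521$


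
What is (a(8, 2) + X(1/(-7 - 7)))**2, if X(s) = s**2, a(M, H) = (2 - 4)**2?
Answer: 616225/38416 ≈ 16.041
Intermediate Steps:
a(M, H) = 4 (a(M, H) = (-2)**2 = 4)
(a(8, 2) + X(1/(-7 - 7)))**2 = (4 + (1/(-7 - 7))**2)**2 = (4 + (1/(-14))**2)**2 = (4 + (-1/14)**2)**2 = (4 + 1/196)**2 = (785/196)**2 = 616225/38416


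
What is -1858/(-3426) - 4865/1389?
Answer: -782596/264373 ≈ -2.9602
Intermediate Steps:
-1858/(-3426) - 4865/1389 = -1858*(-1/3426) - 4865*1/1389 = 929/1713 - 4865/1389 = -782596/264373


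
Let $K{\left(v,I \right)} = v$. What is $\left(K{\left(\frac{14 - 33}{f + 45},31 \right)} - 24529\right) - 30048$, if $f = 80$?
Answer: $- \frac{6822144}{125} \approx -54577.0$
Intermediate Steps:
$\left(K{\left(\frac{14 - 33}{f + 45},31 \right)} - 24529\right) - 30048 = \left(\frac{14 - 33}{80 + 45} - 24529\right) - 30048 = \left(- \frac{19}{125} - 24529\right) - 30048 = - \frac{3066144}{125} - 30048 = - \frac{6822144}{125}$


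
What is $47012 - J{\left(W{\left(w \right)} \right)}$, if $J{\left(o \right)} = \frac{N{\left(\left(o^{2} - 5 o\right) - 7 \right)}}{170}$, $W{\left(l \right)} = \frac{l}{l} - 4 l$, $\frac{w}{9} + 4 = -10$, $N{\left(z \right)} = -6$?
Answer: $\frac{3996023}{85} \approx 47012.0$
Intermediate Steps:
$w = -126$ ($w = -36 + 9 \left(-10\right) = -36 - 90 = -126$)
$W{\left(l \right)} = 1 - 4 l$
$J{\left(o \right)} = - \frac{3}{85}$ ($J{\left(o \right)} = - \frac{6}{170} = \left(-6\right) \frac{1}{170} = - \frac{3}{85}$)
$47012 - J{\left(W{\left(w \right)} \right)} = 47012 - - \frac{3}{85} = 47012 + \frac{3}{85} = \frac{3996023}{85}$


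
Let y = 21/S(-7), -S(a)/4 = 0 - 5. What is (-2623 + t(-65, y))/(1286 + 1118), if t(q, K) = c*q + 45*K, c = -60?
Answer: 5297/9616 ≈ 0.55085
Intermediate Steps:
S(a) = 20 (S(a) = -4*(0 - 5) = -4*(-5) = 20)
y = 21/20 ≈ 1.0500
t(q, K) = -60*q + 45*K
(-2623 + t(-65, y))/(1286 + 1118) = (-2623 + (-60*(-65) + 45*(21/20)))/(1286 + 1118) = (-2623 + (3900 + 189/4))/2404 = (-2623 + 15789/4)*(1/2404) = (5297/4)*(1/2404) = 5297/9616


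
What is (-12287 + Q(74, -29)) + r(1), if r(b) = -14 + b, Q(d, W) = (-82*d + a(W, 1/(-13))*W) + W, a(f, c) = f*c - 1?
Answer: -239625/13 ≈ -18433.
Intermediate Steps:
a(f, c) = -1 + c*f (a(f, c) = c*f - 1 = -1 + c*f)
Q(d, W) = W - 82*d + W*(-1 - W/13) (Q(d, W) = (-82*d + (-1 + W/(-13))*W) + W = (-82*d + (-1 - W/13)*W) + W = (-82*d + W*(-1 - W/13)) + W = W - 82*d + W*(-1 - W/13))
(-12287 + Q(74, -29)) + r(1) = (-12287 + (-82*74 - 1/13*(-29)²)) + (-14 + 1) = (-12287 + (-6068 - 1/13*841)) - 13 = (-12287 + (-6068 - 841/13)) - 13 = (-12287 - 79725/13) - 13 = -239456/13 - 13 = -239625/13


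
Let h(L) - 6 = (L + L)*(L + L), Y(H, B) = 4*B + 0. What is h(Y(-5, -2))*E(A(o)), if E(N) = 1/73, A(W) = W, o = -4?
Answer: 262/73 ≈ 3.5890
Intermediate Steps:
Y(H, B) = 4*B
E(N) = 1/73
h(L) = 6 + 4*L**2 (h(L) = 6 + (L + L)*(L + L) = 6 + (2*L)*(2*L) = 6 + 4*L**2)
h(Y(-5, -2))*E(A(o)) = (6 + 4*(4*(-2))**2)*(1/73) = (6 + 4*(-8)**2)*(1/73) = (6 + 4*64)*(1/73) = (6 + 256)*(1/73) = 262*(1/73) = 262/73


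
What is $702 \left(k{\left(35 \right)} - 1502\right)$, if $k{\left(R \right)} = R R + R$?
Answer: $-169884$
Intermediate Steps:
$k{\left(R \right)} = R + R^{2}$ ($k{\left(R \right)} = R^{2} + R = R + R^{2}$)
$702 \left(k{\left(35 \right)} - 1502\right) = 702 \left(35 \left(1 + 35\right) - 1502\right) = 702 \left(35 \cdot 36 - 1502\right) = 702 \left(1260 - 1502\right) = 702 \left(-242\right) = -169884$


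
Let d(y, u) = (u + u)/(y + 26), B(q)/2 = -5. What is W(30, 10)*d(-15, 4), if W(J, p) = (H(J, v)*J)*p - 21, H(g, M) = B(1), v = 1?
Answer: -24168/11 ≈ -2197.1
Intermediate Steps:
B(q) = -10 (B(q) = 2*(-5) = -10)
H(g, M) = -10
d(y, u) = 2*u/(26 + y) (d(y, u) = (2*u)/(26 + y) = 2*u/(26 + y))
W(J, p) = -21 - 10*J*p (W(J, p) = (-10*J)*p - 21 = -10*J*p - 21 = -21 - 10*J*p)
W(30, 10)*d(-15, 4) = (-21 - 10*30*10)*(2*4/(26 - 15)) = (-21 - 3000)*(2*4/11) = -6042*4/11 = -3021*8/11 = -24168/11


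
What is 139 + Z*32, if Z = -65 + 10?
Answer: -1621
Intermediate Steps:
Z = -55
139 + Z*32 = 139 - 55*32 = 139 - 1760 = -1621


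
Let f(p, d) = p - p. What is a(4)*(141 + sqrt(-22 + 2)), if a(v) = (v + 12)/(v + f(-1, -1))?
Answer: 564 + 8*I*sqrt(5) ≈ 564.0 + 17.889*I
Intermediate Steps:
f(p, d) = 0
a(v) = (12 + v)/v (a(v) = (v + 12)/(v + 0) = (12 + v)/v)
a(4)*(141 + sqrt(-22 + 2)) = ((12 + 4)/4)*(141 + sqrt(-22 + 2)) = ((1/4)*16)*(141 + sqrt(-20)) = 4*(141 + 2*I*sqrt(5)) = 564 + 8*I*sqrt(5)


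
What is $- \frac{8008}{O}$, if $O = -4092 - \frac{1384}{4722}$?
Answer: $\frac{337623}{172534} \approx 1.9568$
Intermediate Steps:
$O = - \frac{9661904}{2361}$ ($O = -4092 - \frac{692}{2361} = - \frac{9661904}{2361} \approx -4092.3$)
$- \frac{8008}{O} = - \frac{8008}{- \frac{9661904}{2361}} = \left(-8008\right) \left(- \frac{2361}{9661904}\right) = \frac{337623}{172534}$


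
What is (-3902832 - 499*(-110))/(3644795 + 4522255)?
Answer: -1923971/4083525 ≈ -0.47115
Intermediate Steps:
(-3902832 - 499*(-110))/(3644795 + 4522255) = (-3902832 + 54890)/8167050 = -3847942*1/8167050 = -1923971/4083525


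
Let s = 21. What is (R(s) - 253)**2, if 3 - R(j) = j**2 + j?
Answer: 506944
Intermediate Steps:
R(j) = 3 - j - j**2 (R(j) = 3 - (j**2 + j) = 3 - (j + j**2) = 3 + (-j - j**2) = 3 - j - j**2)
(R(s) - 253)**2 = ((3 - 1*21 - 1*21**2) - 253)**2 = ((3 - 21 - 1*441) - 253)**2 = ((3 - 21 - 441) - 253)**2 = (-459 - 253)**2 = (-712)**2 = 506944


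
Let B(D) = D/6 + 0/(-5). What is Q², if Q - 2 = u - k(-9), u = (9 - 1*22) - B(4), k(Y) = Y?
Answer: 64/9 ≈ 7.1111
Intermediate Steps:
B(D) = D/6 (B(D) = D*(⅙) + 0*(-⅕) = D/6 + 0 = D/6)
u = -41/3 (u = (9 - 1*22) - 4/6 = (9 - 22) - 1*⅔ = -13 - ⅔ = -41/3 ≈ -13.667)
Q = -8/3 (Q = 2 + (-41/3 - 1*(-9)) = 2 + (-41/3 + 9) = 2 - 14/3 = -8/3 ≈ -2.6667)
Q² = (-8/3)² = 64/9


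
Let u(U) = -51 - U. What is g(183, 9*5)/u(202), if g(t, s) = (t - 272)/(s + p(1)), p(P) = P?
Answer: 89/11638 ≈ 0.0076474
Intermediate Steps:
g(t, s) = (-272 + t)/(1 + s) (g(t, s) = (t - 272)/(s + 1) = (-272 + t)/(1 + s))
g(183, 9*5)/u(202) = ((-272 + 183)/(1 + 9*5))/(-51 - 1*202) = (-89/(1 + 45))/(-51 - 202) = (-89/46)/(-253) = ((1/46)*(-89))*(-1/253) = -89/46*(-1/253) = 89/11638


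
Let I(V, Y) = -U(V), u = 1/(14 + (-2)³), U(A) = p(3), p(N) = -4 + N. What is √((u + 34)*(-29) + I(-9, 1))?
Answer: I*√35634/6 ≈ 31.462*I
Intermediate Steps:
U(A) = -1 (U(A) = -4 + 3 = -1)
u = ⅙ (u = 1/(14 - 8) = 1/6 = ⅙ ≈ 0.16667)
I(V, Y) = 1 (I(V, Y) = -1*(-1) = 1)
√((u + 34)*(-29) + I(-9, 1)) = √((⅙ + 34)*(-29) + 1) = √((205/6)*(-29) + 1) = √(-5945/6 + 1) = √(-5939/6) = I*√35634/6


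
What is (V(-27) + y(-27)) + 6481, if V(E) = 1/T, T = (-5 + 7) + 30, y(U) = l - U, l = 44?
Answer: 209665/32 ≈ 6552.0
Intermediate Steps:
y(U) = 44 - U
T = 32 (T = 2 + 30 = 32)
V(E) = 1/32
(V(-27) + y(-27)) + 6481 = (1/32 + (44 - 1*(-27))) + 6481 = (1/32 + (44 + 27)) + 6481 = (1/32 + 71) + 6481 = 2273/32 + 6481 = 209665/32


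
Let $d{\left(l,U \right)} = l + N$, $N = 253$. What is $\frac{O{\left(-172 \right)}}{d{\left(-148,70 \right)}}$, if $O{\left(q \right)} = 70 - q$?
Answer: $\frac{242}{105} \approx 2.3048$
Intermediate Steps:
$d{\left(l,U \right)} = 253 + l$ ($d{\left(l,U \right)} = l + 253 = 253 + l$)
$\frac{O{\left(-172 \right)}}{d{\left(-148,70 \right)}} = \frac{70 - -172}{253 - 148} = \frac{70 + 172}{105} = 242 \cdot \frac{1}{105} = \frac{242}{105}$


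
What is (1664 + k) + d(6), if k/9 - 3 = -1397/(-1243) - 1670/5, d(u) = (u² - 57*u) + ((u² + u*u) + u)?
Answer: -173216/113 ≈ -1532.9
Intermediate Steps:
d(u) = -56*u + 3*u² (d(u) = (u² - 57*u) + ((u² + u²) + u) = (u² - 57*u) + (2*u² + u) = (u² - 57*u) + (u + 2*u²) = -56*u + 3*u²)
k = -335484/113 (k = 27 + 9*(-1397/(-1243) - 1670/5) = 27 + 9*(-1397*(-1/1243) - 1670*⅕) = 27 + 9*(127/113 - 334) = 27 + 9*(-37615/113) = 27 - 338535/113 = -335484/113 ≈ -2968.9)
(1664 + k) + d(6) = (1664 - 335484/113) + 6*(-56 + 3*6) = -147452/113 + 6*(-56 + 18) = -147452/113 + 6*(-38) = -147452/113 - 228 = -173216/113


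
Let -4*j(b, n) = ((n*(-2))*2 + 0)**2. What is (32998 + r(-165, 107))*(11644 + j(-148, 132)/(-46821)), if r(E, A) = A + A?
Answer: 6036318861680/15607 ≈ 3.8677e+8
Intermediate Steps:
j(b, n) = -4*n**2 (j(b, n) = -((n*(-2))*2 + 0)**2/4 = -(-2*n*2 + 0)**2/4 = -(-4*n + 0)**2/4 = -16*n**2/4 = -4*n**2)
r(E, A) = 2*A
(32998 + r(-165, 107))*(11644 + j(-148, 132)/(-46821)) = (32998 + 2*107)*(11644 - 4*132**2/(-46821)) = (32998 + 214)*(11644 - 4*17424*(-1/46821)) = 33212*(11644 - 69696*(-1/46821)) = 33212*(11644 + 23232/15607) = 33212*(181751140/15607) = 6036318861680/15607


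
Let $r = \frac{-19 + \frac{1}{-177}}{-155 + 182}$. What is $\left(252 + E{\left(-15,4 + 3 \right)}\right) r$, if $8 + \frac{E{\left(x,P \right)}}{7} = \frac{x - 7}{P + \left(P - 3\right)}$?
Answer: $- \frac{612248}{4779} \approx -128.11$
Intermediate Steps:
$E{\left(x,P \right)} = -56 + \frac{7 \left(-7 + x\right)}{-3 + 2 P}$ ($E{\left(x,P \right)} = -56 + 7 \frac{x - 7}{P + \left(P - 3\right)} = -56 + 7 \frac{-7 + x}{P + \left(-3 + P\right)} = -56 + 7 \frac{-7 + x}{-3 + 2 P} = -56 + \frac{7 \left(-7 + x\right)}{-3 + 2 P}$)
$r = - \frac{3364}{4779}$ ($r = \frac{-19 - \frac{1}{177}}{27} = \left(- \frac{3364}{177}\right) \frac{1}{27} = - \frac{3364}{4779} \approx -0.70391$)
$\left(252 + E{\left(-15,4 + 3 \right)}\right) r = \left(252 + \frac{7 \left(17 - 15 - 16 \left(4 + 3\right)\right)}{-3 + 2 \left(4 + 3\right)}\right) \left(- \frac{3364}{4779}\right) = \left(252 + \frac{7 \left(17 - 15 - 112\right)}{-3 + 2 \cdot 7}\right) \left(- \frac{3364}{4779}\right) = \left(252 + \frac{7 \left(17 - 15 - 112\right)}{-3 + 14}\right) \left(- \frac{3364}{4779}\right) = \left(252 + 7 \cdot \frac{1}{11} \left(-110\right)\right) \left(- \frac{3364}{4779}\right) = \left(252 - 70\right) \left(- \frac{3364}{4779}\right) = 182 \left(- \frac{3364}{4779}\right) = - \frac{612248}{4779}$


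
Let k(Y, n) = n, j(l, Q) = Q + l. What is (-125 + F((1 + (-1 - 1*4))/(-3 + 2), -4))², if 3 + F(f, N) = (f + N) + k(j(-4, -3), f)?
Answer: 15376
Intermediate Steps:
F(f, N) = -3 + N + 2*f (F(f, N) = -3 + ((f + N) + f) = -3 + ((N + f) + f) = -3 + (N + 2*f) = -3 + N + 2*f)
(-125 + F((1 + (-1 - 1*4))/(-3 + 2), -4))² = (-125 + (-3 - 4 + 2*((1 + (-1 - 1*4))/(-3 + 2))))² = (-125 + (-3 - 4 + 2*((1 + (-1 - 4))/(-1))))² = (-125 + (-3 - 4 + 2*((1 - 5)*(-1))))² = (-125 + (-3 - 4 + 2*(-4*(-1))))² = (-125 + (-3 - 4 + 2*4))² = (-125 + (-3 - 4 + 8))² = (-125 + 1)² = (-124)² = 15376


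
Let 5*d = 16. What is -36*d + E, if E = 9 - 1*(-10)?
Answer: -481/5 ≈ -96.200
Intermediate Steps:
d = 16/5 (d = (1/5)*16 = 16/5 ≈ 3.2000)
E = 19 (E = 9 + 10 = 19)
-36*d + E = -36*16/5 + 19 = -576/5 + 19 = -481/5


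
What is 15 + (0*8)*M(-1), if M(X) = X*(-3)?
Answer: 15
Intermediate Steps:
M(X) = -3*X
15 + (0*8)*M(-1) = 15 + (0*8)*(-3*(-1)) = 15 + 0*3 = 15 + 0 = 15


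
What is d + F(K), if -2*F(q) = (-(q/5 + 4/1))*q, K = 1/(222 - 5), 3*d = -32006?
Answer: -15071292317/1412670 ≈ -10669.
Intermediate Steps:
d = -32006/3 (d = (⅓)*(-32006) = -32006/3 ≈ -10669.)
K = 1/217 ≈ 0.0046083
F(q) = -q*(-4 - q/5)/2 (F(q) = -(-(q/5 + 4/1))*q/2 = -(-(q*(⅕) + 4*1))*q/2 = -(-(q/5 + 4))*q/2 = -(-(4 + q/5))*q/2 = -(-4 - q/5)*q/2 = -q*(-4 - q/5)/2)
d + F(K) = -32006/3 + (⅒)*(1/217)*(20 + 1/217) = -32006/3 + (⅒)*(1/217)*(4341/217) = -32006/3 + 4341/470890 = -15071292317/1412670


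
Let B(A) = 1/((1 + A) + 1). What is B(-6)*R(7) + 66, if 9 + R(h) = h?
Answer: 133/2 ≈ 66.500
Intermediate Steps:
B(A) = 1/(2 + A)
R(h) = -9 + h
B(-6)*R(7) + 66 = (-9 + 7)/(2 - 6) + 66 = -2/(-4) + 66 = -1/4*(-2) + 66 = 1/2 + 66 = 133/2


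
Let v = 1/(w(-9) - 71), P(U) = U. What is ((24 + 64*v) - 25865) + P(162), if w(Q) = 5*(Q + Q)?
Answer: -4134383/161 ≈ -25679.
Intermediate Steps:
w(Q) = 10*Q (w(Q) = 5*(2*Q) = 10*Q)
v = -1/161 (v = 1/(10*(-9) - 71) = 1/(-90 - 71) = 1/(-161) = -1/161 ≈ -0.0062112)
((24 + 64*v) - 25865) + P(162) = ((24 + 64*(-1/161)) - 25865) + 162 = ((24 - 64/161) - 25865) + 162 = (3800/161 - 25865) + 162 = -4160465/161 + 162 = -4134383/161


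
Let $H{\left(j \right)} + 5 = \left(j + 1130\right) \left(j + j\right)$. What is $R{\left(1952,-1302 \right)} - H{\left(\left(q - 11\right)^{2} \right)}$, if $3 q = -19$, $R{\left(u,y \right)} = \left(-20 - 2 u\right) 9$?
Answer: $- \frac{72482783}{81} \approx -8.9485 \cdot 10^{5}$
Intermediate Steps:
$R{\left(u,y \right)} = -180 - 18 u$
$q = - \frac{19}{3}$ ($q = \frac{1}{3} \left(-19\right) = - \frac{19}{3} \approx -6.3333$)
$H{\left(j \right)} = -5 + 2 j \left(1130 + j\right)$ ($H{\left(j \right)} = -5 + \left(j + 1130\right) \left(j + j\right) = -5 + \left(1130 + j\right) 2 j = -5 + 2 j \left(1130 + j\right)$)
$R{\left(1952,-1302 \right)} - H{\left(\left(q - 11\right)^{2} \right)} = \left(-180 - 35136\right) - \left(-5 + 2 \left(\left(- \frac{19}{3} - 11\right)^{2}\right)^{2} + 2260 \left(- \frac{19}{3} - 11\right)^{2}\right) = \left(-180 - 35136\right) - \left(-5 + 2 \left(\left(- \frac{52}{3}\right)^{2}\right)^{2} + 2260 \left(- \frac{52}{3}\right)^{2}\right) = -35316 - \left(-5 + 2 \left(\frac{2704}{9}\right)^{2} + 2260 \cdot \frac{2704}{9}\right) = -35316 - \left(-5 + 2 \cdot \frac{7311616}{81} + \frac{6111040}{9}\right) = -35316 - \left(-5 + \frac{14623232}{81} + \frac{6111040}{9}\right) = -35316 - \frac{69622187}{81} = - \frac{72482783}{81}$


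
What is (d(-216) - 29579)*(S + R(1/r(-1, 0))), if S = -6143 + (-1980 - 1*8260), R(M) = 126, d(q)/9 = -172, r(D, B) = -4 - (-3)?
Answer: 506031639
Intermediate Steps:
r(D, B) = -1 (r(D, B) = -4 - 1*(-3) = -4 + 3 = -1)
d(q) = -1548 (d(q) = 9*(-172) = -1548)
S = -16383 (S = -6143 + (-1980 - 8260) = -6143 - 10240 = -16383)
(d(-216) - 29579)*(S + R(1/r(-1, 0))) = (-1548 - 29579)*(-16383 + 126) = -31127*(-16257) = 506031639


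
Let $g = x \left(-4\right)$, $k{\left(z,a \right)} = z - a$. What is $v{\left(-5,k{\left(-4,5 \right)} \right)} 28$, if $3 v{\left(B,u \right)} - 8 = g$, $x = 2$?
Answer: $0$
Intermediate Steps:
$g = -8$ ($g = 2 \left(-4\right) = -8$)
$v{\left(B,u \right)} = 0$ ($v{\left(B,u \right)} = \frac{8}{3} + \frac{1}{3} \left(-8\right) = \frac{8}{3} - \frac{8}{3} = 0$)
$v{\left(-5,k{\left(-4,5 \right)} \right)} 28 = 0 \cdot 28 = 0$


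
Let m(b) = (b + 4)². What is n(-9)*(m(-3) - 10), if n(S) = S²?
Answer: -729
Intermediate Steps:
m(b) = (4 + b)²
n(-9)*(m(-3) - 10) = (-9)²*((4 - 3)² - 10) = 81*(1² - 10) = 81*(1 - 10) = 81*(-9) = -729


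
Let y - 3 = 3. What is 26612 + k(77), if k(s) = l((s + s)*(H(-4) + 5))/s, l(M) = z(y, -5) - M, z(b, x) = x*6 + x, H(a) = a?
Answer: 292705/11 ≈ 26610.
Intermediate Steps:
y = 6 (y = 3 + 3 = 6)
z(b, x) = 7*x (z(b, x) = 6*x + x = 7*x)
l(M) = -35 - M (l(M) = 7*(-5) - M = -35 - M)
k(s) = (-35 - 2*s)/s (k(s) = (-35 - (s + s)*(-4 + 5))/s = (-35 - 2*s)/s)
26612 + k(77) = 26612 + (-2 - 35/77) = 26612 + (-2 - 35*1/77) = 26612 + (-2 - 5/11) = 26612 - 27/11 = 292705/11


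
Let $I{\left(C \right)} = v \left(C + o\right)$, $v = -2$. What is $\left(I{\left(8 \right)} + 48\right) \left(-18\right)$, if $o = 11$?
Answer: $-180$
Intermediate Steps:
$I{\left(C \right)} = -22 - 2 C$ ($I{\left(C \right)} = - 2 \left(C + 11\right) = - 2 \left(11 + C\right) = -22 - 2 C$)
$\left(I{\left(8 \right)} + 48\right) \left(-18\right) = \left(\left(-22 - 16\right) + 48\right) \left(-18\right) = \left(-38 + 48\right) \left(-18\right) = 10 \left(-18\right) = -180$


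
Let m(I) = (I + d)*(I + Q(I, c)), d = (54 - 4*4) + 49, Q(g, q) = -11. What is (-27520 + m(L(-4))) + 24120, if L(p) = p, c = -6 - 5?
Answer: -4645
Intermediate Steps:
c = -11
d = 87 (d = (54 - 16) + 49 = 38 + 49 = 87)
m(I) = (-11 + I)*(87 + I) (m(I) = (I + 87)*(I - 11) = (87 + I)*(-11 + I) = (-11 + I)*(87 + I))
(-27520 + m(L(-4))) + 24120 = (-27520 + (-957 + (-4)² + 76*(-4))) + 24120 = (-27520 + (-957 + 16 - 304)) + 24120 = (-27520 - 1245) + 24120 = -28765 + 24120 = -4645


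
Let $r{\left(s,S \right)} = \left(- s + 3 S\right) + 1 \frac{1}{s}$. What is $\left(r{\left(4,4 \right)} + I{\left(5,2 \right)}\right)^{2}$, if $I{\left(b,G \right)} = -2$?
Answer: $\frac{625}{16} \approx 39.063$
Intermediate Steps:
$r{\left(s,S \right)} = \frac{1}{s} - s + 3 S$ ($r{\left(s,S \right)} = \left(- s + 3 S\right) + \frac{1}{s} = \frac{1}{s} - s + 3 S$)
$\left(r{\left(4,4 \right)} + I{\left(5,2 \right)}\right)^{2} = \left(\left(\frac{1}{4} - 4 + 3 \cdot 4\right) - 2\right)^{2} = \left(\left(\frac{1}{4} - 4 + 12\right) - 2\right)^{2} = \left(\frac{33}{4} - 2\right)^{2} = \left(\frac{25}{4}\right)^{2} = \frac{625}{16}$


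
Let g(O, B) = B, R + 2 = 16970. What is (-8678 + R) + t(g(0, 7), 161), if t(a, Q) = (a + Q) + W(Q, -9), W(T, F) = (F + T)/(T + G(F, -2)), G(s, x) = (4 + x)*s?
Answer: 1209646/143 ≈ 8459.1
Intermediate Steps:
G(s, x) = s*(4 + x)
R = 16968 (R = -2 + 16970 = 16968)
W(T, F) = (F + T)/(T + 2*F) (W(T, F) = (F + T)/(T + F*(4 - 2)) = (F + T)/(T + F*2) = (F + T)/(T + 2*F))
t(a, Q) = Q + a + (-9 + Q)/(-18 + Q) (t(a, Q) = (a + Q) + (-9 + Q)/(Q + 2*(-9)) = (Q + a) + (-9 + Q)/(Q - 18) = (Q + a) + (-9 + Q)/(-18 + Q) = Q + a + (-9 + Q)/(-18 + Q))
(-8678 + R) + t(g(0, 7), 161) = (-8678 + 16968) + (-9 + 161 + (-18 + 161)*(161 + 7))/(-18 + 161) = 8290 + (-9 + 161 + 143*168)/143 = 8290 + (-9 + 161 + 24024)/143 = 8290 + (1/143)*24176 = 8290 + 24176/143 = 1209646/143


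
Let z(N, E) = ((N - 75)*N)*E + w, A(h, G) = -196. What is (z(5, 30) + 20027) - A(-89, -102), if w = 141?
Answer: 9864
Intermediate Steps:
z(N, E) = 141 + E*N*(-75 + N) (z(N, E) = ((N - 75)*N)*E + 141 = ((-75 + N)*N)*E + 141 = (N*(-75 + N))*E + 141 = E*N*(-75 + N) + 141 = 141 + E*N*(-75 + N))
(z(5, 30) + 20027) - A(-89, -102) = ((141 + 30*5**2 - 75*30*5) + 20027) - 1*(-196) = ((141 + 30*25 - 11250) + 20027) + 196 = ((141 + 750 - 11250) + 20027) + 196 = (-10359 + 20027) + 196 = 9668 + 196 = 9864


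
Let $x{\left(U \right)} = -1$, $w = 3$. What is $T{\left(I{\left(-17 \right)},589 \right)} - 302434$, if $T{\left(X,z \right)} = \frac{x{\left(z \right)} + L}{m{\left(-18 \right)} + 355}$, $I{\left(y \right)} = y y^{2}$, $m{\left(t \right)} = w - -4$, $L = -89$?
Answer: $- \frac{54740599}{181} \approx -3.0243 \cdot 10^{5}$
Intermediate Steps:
$m{\left(t \right)} = 7$ ($m{\left(t \right)} = 3 - -4 = 3 + 4 = 7$)
$I{\left(y \right)} = y^{3}$
$T{\left(X,z \right)} = - \frac{45}{181}$ ($T{\left(X,z \right)} = \frac{-1 - 89}{7 + 355} = - \frac{90}{362} = \left(-90\right) \frac{1}{362} = - \frac{45}{181}$)
$T{\left(I{\left(-17 \right)},589 \right)} - 302434 = - \frac{45}{181} - 302434 = - \frac{54740599}{181}$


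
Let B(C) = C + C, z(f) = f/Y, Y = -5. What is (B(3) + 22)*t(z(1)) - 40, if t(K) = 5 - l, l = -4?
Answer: 212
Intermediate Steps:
z(f) = -f/5 (z(f) = f/(-5) = f*(-⅕) = -f/5)
B(C) = 2*C
t(K) = 9 (t(K) = 5 - 1*(-4) = 5 + 4 = 9)
(B(3) + 22)*t(z(1)) - 40 = (2*3 + 22)*9 - 40 = (6 + 22)*9 - 40 = 28*9 - 40 = 252 - 40 = 212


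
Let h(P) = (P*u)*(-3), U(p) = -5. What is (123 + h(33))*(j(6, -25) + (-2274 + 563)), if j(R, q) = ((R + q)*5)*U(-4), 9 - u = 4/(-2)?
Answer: 1193976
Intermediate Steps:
u = 11 (u = 9 - 4/(-2) = 9 - 4*(-1)/2 = 9 - 1*(-2) = 9 + 2 = 11)
h(P) = -33*P (h(P) = (P*11)*(-3) = (11*P)*(-3) = -33*P)
j(R, q) = -25*R - 25*q (j(R, q) = ((R + q)*5)*(-5) = (5*R + 5*q)*(-5) = -25*R - 25*q)
(123 + h(33))*(j(6, -25) + (-2274 + 563)) = (123 - 33*33)*((-25*6 - 25*(-25)) + (-2274 + 563)) = (123 - 1089)*((-150 + 625) - 1711) = -966*(475 - 1711) = -966*(-1236) = 1193976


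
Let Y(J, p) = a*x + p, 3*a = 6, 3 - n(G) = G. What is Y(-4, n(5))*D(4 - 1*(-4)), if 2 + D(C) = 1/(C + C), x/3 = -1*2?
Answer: 217/8 ≈ 27.125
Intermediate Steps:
x = -6 (x = 3*(-1*2) = 3*(-2) = -6)
n(G) = 3 - G
a = 2 (a = (⅓)*6 = 2)
Y(J, p) = -12 + p (Y(J, p) = 2*(-6) + p = -12 + p)
D(C) = -2 + 1/(2*C) (D(C) = -2 + 1/(C + C) = -2 + 1/(2*C))
Y(-4, n(5))*D(4 - 1*(-4)) = (-12 + (3 - 1*5))*(-2 + 1/(2*(4 - 1*(-4)))) = (-12 + (3 - 5))*(-2 + 1/(2*(4 + 4))) = (-12 - 2)*(-2 + (½)/8) = -14*(-2 + (½)*(⅛)) = -14*(-2 + 1/16) = -14*(-31/16) = 217/8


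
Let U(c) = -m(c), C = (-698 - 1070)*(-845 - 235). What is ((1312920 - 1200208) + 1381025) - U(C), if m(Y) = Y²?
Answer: 3645962607337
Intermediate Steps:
C = 1909440 (C = -1768*(-1080) = 1909440)
U(c) = -c²
((1312920 - 1200208) + 1381025) - U(C) = ((1312920 - 1200208) + 1381025) - (-1)*1909440² = (112712 + 1381025) - (-1)*3645961113600 = 1493737 - 1*(-3645961113600) = 1493737 + 3645961113600 = 3645962607337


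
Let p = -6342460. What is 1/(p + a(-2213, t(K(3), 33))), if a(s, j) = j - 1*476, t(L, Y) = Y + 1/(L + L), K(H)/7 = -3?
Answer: -42/266401927 ≈ -1.5766e-7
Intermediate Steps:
K(H) = -21 (K(H) = 7*(-3) = -21)
t(L, Y) = Y + 1/(2*L)
a(s, j) = -476 + j (a(s, j) = j - 476 = -476 + j)
1/(p + a(-2213, t(K(3), 33))) = 1/(-6342460 + (-476 + (33 + (½)/(-21)))) = 1/(-6342460 + (-476 + (33 + (½)*(-1/21)))) = 1/(-6342460 + (-476 + (33 - 1/42))) = 1/(-6342460 + (-476 + 1385/42)) = 1/(-6342460 - 18607/42) = 1/(-266401927/42) = -42/266401927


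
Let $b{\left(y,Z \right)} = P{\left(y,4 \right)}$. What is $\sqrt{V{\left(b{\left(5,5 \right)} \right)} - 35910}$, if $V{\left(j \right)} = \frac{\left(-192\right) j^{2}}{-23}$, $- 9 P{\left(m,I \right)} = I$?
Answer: $\frac{i \sqrt{1538636934}}{207} \approx 189.5 i$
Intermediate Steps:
$P{\left(m,I \right)} = - \frac{I}{9}$
$b{\left(y,Z \right)} = - \frac{4}{9}$ ($b{\left(y,Z \right)} = \left(- \frac{1}{9}\right) 4 = - \frac{4}{9}$)
$V{\left(j \right)} = \frac{192 j^{2}}{23}$ ($V{\left(j \right)} = - 192 j^{2} \left(- \frac{1}{23}\right) = \frac{192 j^{2}}{23}$)
$\sqrt{V{\left(b{\left(5,5 \right)} \right)} - 35910} = \sqrt{\frac{192 \left(- \frac{4}{9}\right)^{2}}{23} - 35910} = \sqrt{\frac{192}{23} \cdot \frac{16}{81} - 35910} = \sqrt{\frac{1024}{621} - 35910} = \sqrt{- \frac{22299086}{621}} = \frac{i \sqrt{1538636934}}{207}$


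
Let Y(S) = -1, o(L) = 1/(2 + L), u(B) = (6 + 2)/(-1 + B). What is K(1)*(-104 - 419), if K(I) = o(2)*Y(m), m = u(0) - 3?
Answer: 523/4 ≈ 130.75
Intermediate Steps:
u(B) = 8/(-1 + B)
m = -11 (m = 8/(-1 + 0) - 3 = 8/(-1) - 3 = 8*(-1) - 3 = -8 - 3 = -11)
K(I) = -1/4 (K(I) = -1/(2 + 2) = -1/4)
K(1)*(-104 - 419) = -(-104 - 419)/4 = -1/4*(-523) = 523/4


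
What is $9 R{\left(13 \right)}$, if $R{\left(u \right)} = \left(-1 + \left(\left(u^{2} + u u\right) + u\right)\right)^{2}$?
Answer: $1102500$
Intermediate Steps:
$R{\left(u \right)} = \left(-1 + u + 2 u^{2}\right)^{2}$ ($R{\left(u \right)} = \left(-1 + \left(\left(u^{2} + u^{2}\right) + u\right)\right)^{2} = \left(-1 + \left(2 u^{2} + u\right)\right)^{2} = \left(-1 + \left(u + 2 u^{2}\right)\right)^{2} = \left(-1 + u + 2 u^{2}\right)^{2}$)
$9 R{\left(13 \right)} = 9 \left(-1 + 13 + 2 \cdot 13^{2}\right)^{2} = 9 \left(-1 + 13 + 2 \cdot 169\right)^{2} = 9 \left(-1 + 13 + 338\right)^{2} = 9 \cdot 350^{2} = 9 \cdot 122500 = 1102500$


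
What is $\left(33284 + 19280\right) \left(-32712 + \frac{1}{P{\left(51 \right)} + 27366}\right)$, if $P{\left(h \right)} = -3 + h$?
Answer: $- \frac{23568824170294}{13707} \approx -1.7195 \cdot 10^{9}$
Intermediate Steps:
$\left(33284 + 19280\right) \left(-32712 + \frac{1}{P{\left(51 \right)} + 27366}\right) = \left(33284 + 19280\right) \left(-32712 + \frac{1}{\left(-3 + 51\right) + 27366}\right) = 52564 \left(-32712 + \frac{1}{48 + 27366}\right) = 52564 \left(-32712 + \frac{1}{27414}\right) = 52564 \left(- \frac{896766767}{27414}\right) = - \frac{23568824170294}{13707}$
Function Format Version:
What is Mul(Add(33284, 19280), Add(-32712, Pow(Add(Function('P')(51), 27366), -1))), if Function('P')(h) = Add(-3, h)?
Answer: Rational(-23568824170294, 13707) ≈ -1.7195e+9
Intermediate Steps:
Mul(Add(33284, 19280), Add(-32712, Pow(Add(Function('P')(51), 27366), -1))) = Mul(Add(33284, 19280), Add(-32712, Pow(Add(Add(-3, 51), 27366), -1))) = Mul(52564, Add(-32712, Pow(Add(48, 27366), -1))) = Mul(52564, Add(-32712, Pow(27414, -1))) = Mul(52564, Add(-32712, Rational(1, 27414))) = Mul(52564, Rational(-896766767, 27414)) = Rational(-23568824170294, 13707)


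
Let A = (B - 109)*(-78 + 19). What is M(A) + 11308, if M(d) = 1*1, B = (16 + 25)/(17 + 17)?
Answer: 11309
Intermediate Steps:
B = 41/34 ≈ 1.2059
A = 216235/34 (A = (41/34 - 109)*(-78 + 19) = -3665/34*(-59) = 216235/34 ≈ 6359.9)
M(d) = 1
M(A) + 11308 = 1 + 11308 = 11309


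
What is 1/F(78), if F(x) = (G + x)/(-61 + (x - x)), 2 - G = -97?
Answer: -61/177 ≈ -0.34463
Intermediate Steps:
G = 99 (G = 2 - 1*(-97) = 2 + 97 = 99)
F(x) = -99/61 - x/61 (F(x) = (99 + x)/(-61 + (x - x)) = (99 + x)/(-61 + 0) = (99 + x)/(-61) = (99 + x)*(-1/61) = -99/61 - x/61)
1/F(78) = 1/(-99/61 - 1/61*78) = 1/(-99/61 - 78/61) = 1/(-177/61) = -61/177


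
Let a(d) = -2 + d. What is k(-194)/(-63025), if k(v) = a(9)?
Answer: -7/63025 ≈ -0.00011107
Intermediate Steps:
k(v) = 7 (k(v) = -2 + 9 = 7)
k(-194)/(-63025) = 7/(-63025) = 7*(-1/63025) = -7/63025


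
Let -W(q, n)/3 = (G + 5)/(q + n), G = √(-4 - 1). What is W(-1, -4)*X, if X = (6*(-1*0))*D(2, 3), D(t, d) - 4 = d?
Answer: 0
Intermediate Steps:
D(t, d) = 4 + d
G = I*√5 (G = √(-5) = I*√5 ≈ 2.2361*I)
W(q, n) = -3*(5 + I*√5)/(n + q) (W(q, n) = -3*(I*√5 + 5)/(q + n) = -3*(5 + I*√5)/(n + q))
X = 0 (X = (6*(-1*0))*(4 + 3) = (6*0)*7 = 0*7 = 0)
W(-1, -4)*X = (3*(-5 - I*√5)/(-4 - 1))*0 = (3*(-5 - I*√5)/(-5))*0 = (3*(-⅕)*(-5 - I*√5))*0 = (3 + 3*I*√5/5)*0 = 0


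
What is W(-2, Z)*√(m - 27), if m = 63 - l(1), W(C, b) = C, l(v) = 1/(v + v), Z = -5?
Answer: -√142 ≈ -11.916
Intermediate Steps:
l(v) = 1/(2*v)
m = 125/2 (m = 63 - 1/(2*1) = 63 - 1/2 = 63 - 1*½ = 63 - ½ = 125/2 ≈ 62.500)
W(-2, Z)*√(m - 27) = -2*√(125/2 - 27) = -√142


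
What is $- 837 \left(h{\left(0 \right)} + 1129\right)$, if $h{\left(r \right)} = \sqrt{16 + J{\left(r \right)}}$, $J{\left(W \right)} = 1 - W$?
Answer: $-944973 - 837 \sqrt{17} \approx -9.4842 \cdot 10^{5}$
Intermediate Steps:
$h{\left(r \right)} = \sqrt{17 - r}$ ($h{\left(r \right)} = \sqrt{16 - \left(-1 + r\right)} = \sqrt{17 - r}$)
$- 837 \left(h{\left(0 \right)} + 1129\right) = - 837 \left(\sqrt{17 - 0} + 1129\right) = - 837 \left(\sqrt{17 + 0} + 1129\right) = - 837 \left(\sqrt{17} + 1129\right) = - 837 \left(1129 + \sqrt{17}\right) = -944973 - 837 \sqrt{17}$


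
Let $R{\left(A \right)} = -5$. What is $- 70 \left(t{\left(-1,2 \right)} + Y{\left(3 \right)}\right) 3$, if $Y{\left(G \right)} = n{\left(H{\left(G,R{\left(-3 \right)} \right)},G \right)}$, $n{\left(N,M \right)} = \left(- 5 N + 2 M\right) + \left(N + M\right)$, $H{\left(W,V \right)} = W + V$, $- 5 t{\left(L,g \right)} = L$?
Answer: $-3612$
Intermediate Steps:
$t{\left(L,g \right)} = - \frac{L}{5}$
$H{\left(W,V \right)} = V + W$
$n{\left(N,M \right)} = - 4 N + 3 M$ ($n{\left(N,M \right)} = \left(- 5 N + 2 M\right) + \left(M + N\right) = - 4 N + 3 M$)
$Y{\left(G \right)} = 20 - G$ ($Y{\left(G \right)} = - 4 \left(-5 + G\right) + 3 G = \left(20 - 4 G\right) + 3 G = 20 - G$)
$- 70 \left(t{\left(-1,2 \right)} + Y{\left(3 \right)}\right) 3 = - 70 \left(\left(- \frac{1}{5}\right) \left(-1\right) + \left(20 - 3\right)\right) 3 = - 70 \left(\frac{1}{5} + \left(20 - 3\right)\right) 3 = - 70 \left(\frac{1}{5} + 17\right) 3 = - 70 \cdot \frac{86}{5} \cdot 3 = \left(-70\right) \frac{258}{5} = -3612$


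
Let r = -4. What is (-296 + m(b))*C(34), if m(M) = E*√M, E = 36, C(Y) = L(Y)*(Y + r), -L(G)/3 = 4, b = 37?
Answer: 106560 - 12960*√37 ≈ 27727.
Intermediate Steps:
L(G) = -12 (L(G) = -3*4 = -12)
C(Y) = 48 - 12*Y (C(Y) = -12*(Y - 4) = -12*(-4 + Y) = 48 - 12*Y)
m(M) = 36*√M
(-296 + m(b))*C(34) = (-296 + 36*√37)*(48 - 12*34) = (-296 + 36*√37)*(48 - 408) = (-296 + 36*√37)*(-360) = 106560 - 12960*√37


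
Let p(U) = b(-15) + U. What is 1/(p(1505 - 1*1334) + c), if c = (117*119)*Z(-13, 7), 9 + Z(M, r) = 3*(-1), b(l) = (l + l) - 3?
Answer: -1/166938 ≈ -5.9902e-6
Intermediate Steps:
b(l) = -3 + 2*l (b(l) = 2*l - 3 = -3 + 2*l)
Z(M, r) = -12 (Z(M, r) = -9 + 3*(-1) = -9 - 3 = -12)
p(U) = -33 + U (p(U) = (-3 + 2*(-15)) + U = (-3 - 30) + U = -33 + U)
c = -167076 (c = (117*119)*(-12) = 13923*(-12) = -167076)
1/(p(1505 - 1*1334) + c) = 1/((-33 + (1505 - 1*1334)) - 167076) = 1/((-33 + (1505 - 1334)) - 167076) = 1/((-33 + 171) - 167076) = 1/(138 - 167076) = 1/(-166938) = -1/166938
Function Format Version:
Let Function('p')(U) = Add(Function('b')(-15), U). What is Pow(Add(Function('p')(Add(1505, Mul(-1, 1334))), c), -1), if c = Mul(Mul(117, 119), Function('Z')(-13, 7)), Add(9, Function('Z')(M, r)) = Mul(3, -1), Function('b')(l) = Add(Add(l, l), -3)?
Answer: Rational(-1, 166938) ≈ -5.9902e-6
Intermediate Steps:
Function('b')(l) = Add(-3, Mul(2, l)) (Function('b')(l) = Add(Mul(2, l), -3) = Add(-3, Mul(2, l)))
Function('Z')(M, r) = -12 (Function('Z')(M, r) = Add(-9, Mul(3, -1)) = Add(-9, -3) = -12)
Function('p')(U) = Add(-33, U) (Function('p')(U) = Add(Add(-3, Mul(2, -15)), U) = Add(Add(-3, -30), U) = Add(-33, U))
c = -167076 (c = Mul(Mul(117, 119), -12) = Mul(13923, -12) = -167076)
Pow(Add(Function('p')(Add(1505, Mul(-1, 1334))), c), -1) = Pow(Add(Add(-33, Add(1505, Mul(-1, 1334))), -167076), -1) = Pow(Add(Add(-33, Add(1505, -1334)), -167076), -1) = Pow(Add(Add(-33, 171), -167076), -1) = Pow(Add(138, -167076), -1) = Pow(-166938, -1) = Rational(-1, 166938)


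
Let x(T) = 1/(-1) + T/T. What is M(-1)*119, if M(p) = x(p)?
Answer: 0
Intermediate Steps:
x(T) = 0 (x(T) = 1*(-1) + 1 = -1 + 1 = 0)
M(p) = 0
M(-1)*119 = 0*119 = 0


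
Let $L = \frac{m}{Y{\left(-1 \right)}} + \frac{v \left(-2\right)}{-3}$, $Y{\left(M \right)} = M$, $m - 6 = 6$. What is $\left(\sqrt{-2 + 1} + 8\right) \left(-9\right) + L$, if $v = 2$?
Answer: $- \frac{248}{3} - 9 i \approx -82.667 - 9.0 i$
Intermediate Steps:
$m = 12$ ($m = 6 + 6 = 12$)
$L = - \frac{32}{3}$ ($L = \frac{12}{-1} + \frac{2 \left(-2\right)}{-3} = 12 \left(-1\right) - - \frac{4}{3} = -12 + \frac{4}{3} = - \frac{32}{3} \approx -10.667$)
$\left(\sqrt{-2 + 1} + 8\right) \left(-9\right) + L = \left(\sqrt{-2 + 1} + 8\right) \left(-9\right) - \frac{32}{3} = \left(\sqrt{-1} + 8\right) \left(-9\right) - \frac{32}{3} = \left(i + 8\right) \left(-9\right) - \frac{32}{3} = \left(8 + i\right) \left(-9\right) - \frac{32}{3} = \left(-72 - 9 i\right) - \frac{32}{3} = - \frac{248}{3} - 9 i$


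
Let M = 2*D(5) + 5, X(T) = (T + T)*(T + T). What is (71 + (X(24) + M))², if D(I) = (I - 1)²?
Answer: 5817744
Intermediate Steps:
D(I) = (-1 + I)²
X(T) = 4*T² (X(T) = (2*T)*(2*T) = 4*T²)
M = 37 (M = 2*(-1 + 5)² + 5 = 2*4² + 5 = 2*16 + 5 = 32 + 5 = 37)
(71 + (X(24) + M))² = (71 + (4*24² + 37))² = (71 + (4*576 + 37))² = (71 + (2304 + 37))² = (71 + 2341)² = 2412² = 5817744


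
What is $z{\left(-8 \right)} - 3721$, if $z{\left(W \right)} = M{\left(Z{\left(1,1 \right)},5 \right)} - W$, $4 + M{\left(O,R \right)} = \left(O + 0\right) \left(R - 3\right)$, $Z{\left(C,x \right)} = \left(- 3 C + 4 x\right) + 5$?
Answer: $-3705$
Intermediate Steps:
$Z{\left(C,x \right)} = 5 - 3 C + 4 x$
$M{\left(O,R \right)} = -4 + O \left(-3 + R\right)$ ($M{\left(O,R \right)} = -4 + \left(O + 0\right) \left(R - 3\right) = -4 + O \left(-3 + R\right)$)
$z{\left(W \right)} = 8 - W$ ($z{\left(W \right)} = \left(-4 - 3 \left(5 - 3 + 4 \cdot 1\right) + \left(5 - 3 + 4 \cdot 1\right) 5\right) - W = \left(-4 - 3 \left(5 - 3 + 4\right) + \left(5 - 3 + 4\right) 5\right) - W = \left(-4 - 18 + 6 \cdot 5\right) - W = \left(-4 - 18 + 30\right) - W = 8 - W$)
$z{\left(-8 \right)} - 3721 = \left(8 - -8\right) - 3721 = \left(8 + 8\right) - 3721 = 16 - 3721 = -3705$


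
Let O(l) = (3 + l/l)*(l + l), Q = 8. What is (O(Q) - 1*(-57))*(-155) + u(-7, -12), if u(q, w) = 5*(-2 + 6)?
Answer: -18735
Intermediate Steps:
O(l) = 8*l (O(l) = (3 + 1)*(2*l) = 4*(2*l) = 8*l)
u(q, w) = 20 (u(q, w) = 5*4 = 20)
(O(Q) - 1*(-57))*(-155) + u(-7, -12) = (8*8 - 1*(-57))*(-155) + 20 = (64 + 57)*(-155) + 20 = 121*(-155) + 20 = -18755 + 20 = -18735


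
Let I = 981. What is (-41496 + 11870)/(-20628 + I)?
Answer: 29626/19647 ≈ 1.5079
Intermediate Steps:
(-41496 + 11870)/(-20628 + I) = (-41496 + 11870)/(-20628 + 981) = -29626/(-19647) = -29626*(-1/19647) = 29626/19647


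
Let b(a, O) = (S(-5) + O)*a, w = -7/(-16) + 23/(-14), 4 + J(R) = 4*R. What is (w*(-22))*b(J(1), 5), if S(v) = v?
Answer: 0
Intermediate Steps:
J(R) = -4 + 4*R
w = -135/112 (w = -7*(-1/16) + 23*(-1/14) = 7/16 - 23/14 = -135/112 ≈ -1.2054)
b(a, O) = a*(-5 + O) (b(a, O) = (-5 + O)*a = a*(-5 + O))
(w*(-22))*b(J(1), 5) = (-135/112*(-22))*((-4 + 4*1)*(-5 + 5)) = 1485*((-4 + 4)*0)/56 = 1485*(0*0)/56 = (1485/56)*0 = 0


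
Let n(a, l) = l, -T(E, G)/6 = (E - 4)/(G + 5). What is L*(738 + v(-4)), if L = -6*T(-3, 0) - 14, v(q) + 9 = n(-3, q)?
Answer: -46690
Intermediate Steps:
T(E, G) = -6*(-4 + E)/(5 + G) (T(E, G) = -6*(E - 4)/(G + 5) = -6*(-4 + E)/(5 + G))
v(q) = -9 + q
L = -322/5 (L = -36*(4 - 1*(-3))/(5 + 0) - 14 = -36*(4 + 3)/5 - 14 = -36*7/5 - 14 = -6*42/5 - 14 = -252/5 - 14 = -322/5 ≈ -64.400)
L*(738 + v(-4)) = -322*(738 + (-9 - 4))/5 = -322*(738 - 13)/5 = -322/5*725 = -46690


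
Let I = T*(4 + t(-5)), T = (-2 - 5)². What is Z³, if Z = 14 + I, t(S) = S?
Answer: -42875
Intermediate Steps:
T = 49 (T = (-7)² = 49)
I = -49 (I = 49*(4 - 5) = 49*(-1) = -49)
Z = -35 (Z = 14 - 49 = -35)
Z³ = (-35)³ = -42875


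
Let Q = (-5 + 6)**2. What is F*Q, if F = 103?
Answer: 103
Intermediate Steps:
Q = 1 (Q = 1**2 = 1)
F*Q = 103*1 = 103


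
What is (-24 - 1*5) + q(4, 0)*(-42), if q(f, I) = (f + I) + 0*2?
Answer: -197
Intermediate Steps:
q(f, I) = I + f (q(f, I) = (I + f) + 0 = I + f)
(-24 - 1*5) + q(4, 0)*(-42) = (-24 - 1*5) + (0 + 4)*(-42) = (-24 - 5) + 4*(-42) = -29 - 168 = -197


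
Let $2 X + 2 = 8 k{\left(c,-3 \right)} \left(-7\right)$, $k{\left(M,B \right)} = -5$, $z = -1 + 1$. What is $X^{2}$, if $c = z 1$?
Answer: $19321$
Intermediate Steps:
$z = 0$
$c = 0$ ($c = 0 \cdot 1 = 0$)
$X = 139$ ($X = -1 + \frac{8 \left(-5\right) \left(-7\right)}{2} = -1 + \frac{\left(-40\right) \left(-7\right)}{2} = -1 + \frac{1}{2} \cdot 280 = -1 + 140 = 139$)
$X^{2} = 139^{2} = 19321$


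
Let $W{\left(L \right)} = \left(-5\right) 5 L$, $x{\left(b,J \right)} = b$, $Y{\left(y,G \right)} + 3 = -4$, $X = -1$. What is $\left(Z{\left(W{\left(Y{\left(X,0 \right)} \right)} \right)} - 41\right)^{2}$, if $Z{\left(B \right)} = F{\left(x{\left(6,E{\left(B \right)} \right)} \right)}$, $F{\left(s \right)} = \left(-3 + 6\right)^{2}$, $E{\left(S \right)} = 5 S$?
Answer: $1024$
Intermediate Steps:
$Y{\left(y,G \right)} = -7$ ($Y{\left(y,G \right)} = -3 - 4 = -7$)
$W{\left(L \right)} = - 25 L$
$F{\left(s \right)} = 9$ ($F{\left(s \right)} = 3^{2} = 9$)
$Z{\left(B \right)} = 9$
$\left(Z{\left(W{\left(Y{\left(X,0 \right)} \right)} \right)} - 41\right)^{2} = \left(9 - 41\right)^{2} = \left(-32\right)^{2} = 1024$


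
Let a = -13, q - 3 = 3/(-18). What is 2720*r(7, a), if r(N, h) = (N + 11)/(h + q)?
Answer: -293760/61 ≈ -4815.7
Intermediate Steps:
q = 17/6 (q = 3 + 3/(-18) = 3 + 3*(-1/18) = 3 - ⅙ = 17/6 ≈ 2.8333)
r(N, h) = (11 + N)/(17/6 + h) (r(N, h) = (N + 11)/(h + 17/6) = (11 + N)/(17/6 + h))
2720*r(7, a) = 2720*(6*(11 + 7)/(17 + 6*(-13))) = 2720*(6*18/(17 - 78)) = 2720*(6*18/(-61)) = 2720*(6*(-1/61)*18) = 2720*(-108/61) = -293760/61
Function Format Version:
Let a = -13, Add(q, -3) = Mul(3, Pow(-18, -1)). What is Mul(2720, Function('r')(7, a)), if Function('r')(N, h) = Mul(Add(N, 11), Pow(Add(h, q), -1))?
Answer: Rational(-293760, 61) ≈ -4815.7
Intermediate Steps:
q = Rational(17, 6) (q = Add(3, Mul(3, Pow(-18, -1))) = Add(3, Mul(3, Rational(-1, 18))) = Add(3, Rational(-1, 6)) = Rational(17, 6) ≈ 2.8333)
Function('r')(N, h) = Mul(Pow(Add(Rational(17, 6), h), -1), Add(11, N)) (Function('r')(N, h) = Mul(Add(N, 11), Pow(Add(h, Rational(17, 6)), -1)) = Mul(Add(11, N), Pow(Add(Rational(17, 6), h), -1)) = Mul(Pow(Add(Rational(17, 6), h), -1), Add(11, N)))
Mul(2720, Function('r')(7, a)) = Mul(2720, Mul(6, Pow(Add(17, Mul(6, -13)), -1), Add(11, 7))) = Mul(2720, Mul(6, Pow(Add(17, -78), -1), 18)) = Mul(2720, Mul(6, Pow(-61, -1), 18)) = Mul(2720, Mul(6, Rational(-1, 61), 18)) = Mul(2720, Rational(-108, 61)) = Rational(-293760, 61)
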